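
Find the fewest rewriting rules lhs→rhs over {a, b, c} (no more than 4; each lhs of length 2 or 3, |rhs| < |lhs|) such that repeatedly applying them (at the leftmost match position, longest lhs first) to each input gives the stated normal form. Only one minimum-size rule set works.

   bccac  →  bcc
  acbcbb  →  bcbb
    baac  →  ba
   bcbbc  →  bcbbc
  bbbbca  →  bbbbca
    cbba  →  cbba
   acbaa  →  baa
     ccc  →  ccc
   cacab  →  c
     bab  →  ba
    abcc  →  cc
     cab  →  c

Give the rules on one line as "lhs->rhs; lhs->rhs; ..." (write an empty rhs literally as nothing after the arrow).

ab->; ac->; bab->ba

  | bccac => bcc
  | acbcbb => bcbb
  | baac => ba
  | bcbbc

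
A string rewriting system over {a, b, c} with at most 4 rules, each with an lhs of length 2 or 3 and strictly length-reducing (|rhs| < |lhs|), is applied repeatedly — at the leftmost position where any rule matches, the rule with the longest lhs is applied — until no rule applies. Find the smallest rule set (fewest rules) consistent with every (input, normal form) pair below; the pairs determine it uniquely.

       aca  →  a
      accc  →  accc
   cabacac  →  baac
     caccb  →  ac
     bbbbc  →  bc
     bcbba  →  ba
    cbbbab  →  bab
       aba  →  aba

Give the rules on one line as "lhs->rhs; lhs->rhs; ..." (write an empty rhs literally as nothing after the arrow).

  | aca => a
  | accc
  | cabacac => bacac => baac
  | caccb => accb => ac

bb->b; ca->; cac->ac; cb->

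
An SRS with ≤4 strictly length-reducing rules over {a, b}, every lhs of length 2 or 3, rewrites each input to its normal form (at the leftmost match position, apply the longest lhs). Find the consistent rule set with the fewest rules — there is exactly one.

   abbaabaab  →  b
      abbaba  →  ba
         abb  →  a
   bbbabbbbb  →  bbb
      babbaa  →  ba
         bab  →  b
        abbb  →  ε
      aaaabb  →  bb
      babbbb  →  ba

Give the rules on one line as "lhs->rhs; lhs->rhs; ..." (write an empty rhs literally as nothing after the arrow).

aa->; ab->; abb->a

  | abbaabaab => aaabaab => abaab => aab => b
  | abbaba => aaba => ba
  | abb => a
  | bbbabbbbb => bbbabbb => bbbab => bbb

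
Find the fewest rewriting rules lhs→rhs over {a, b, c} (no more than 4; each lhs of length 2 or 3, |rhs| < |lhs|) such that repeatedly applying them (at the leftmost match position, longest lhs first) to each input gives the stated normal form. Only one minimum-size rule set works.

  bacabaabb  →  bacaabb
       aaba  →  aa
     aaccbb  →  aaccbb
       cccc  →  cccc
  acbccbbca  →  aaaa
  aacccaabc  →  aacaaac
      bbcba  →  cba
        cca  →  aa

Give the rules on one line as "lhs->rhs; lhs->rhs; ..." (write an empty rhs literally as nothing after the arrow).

  | bacabaabb => bacaabb
  | aaba => aa
  | aaccbb
  | cccc

aba->a; bc->c; cca->aa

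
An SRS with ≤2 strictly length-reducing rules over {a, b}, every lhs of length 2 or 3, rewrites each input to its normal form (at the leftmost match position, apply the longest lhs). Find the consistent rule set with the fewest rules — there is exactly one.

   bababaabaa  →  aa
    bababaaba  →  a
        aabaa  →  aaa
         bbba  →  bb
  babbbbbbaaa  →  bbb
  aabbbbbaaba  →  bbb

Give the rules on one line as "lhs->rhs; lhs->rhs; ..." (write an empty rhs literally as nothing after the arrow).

abb->bb; ba->

  | bababaabaa => babaabaa => baabaa => abaa => aa
  | bababaaba => babaaba => baaba => aba => a
  | aabaa => aaa
  | bbba => bb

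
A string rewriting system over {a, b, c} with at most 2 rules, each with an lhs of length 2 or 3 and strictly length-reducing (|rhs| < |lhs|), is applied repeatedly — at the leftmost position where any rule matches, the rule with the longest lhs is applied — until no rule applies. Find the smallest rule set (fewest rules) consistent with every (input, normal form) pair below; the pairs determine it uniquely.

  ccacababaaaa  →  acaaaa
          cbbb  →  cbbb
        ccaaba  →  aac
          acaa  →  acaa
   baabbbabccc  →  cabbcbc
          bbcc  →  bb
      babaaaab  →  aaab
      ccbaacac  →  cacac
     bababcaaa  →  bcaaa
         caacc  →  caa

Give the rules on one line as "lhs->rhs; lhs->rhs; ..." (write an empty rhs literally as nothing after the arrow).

  | ccacababaaaa => acababaaaa => acacbaaaa => acaccaaa => acaaaa
  | cbbb
  | ccaaba => aaba => aac
  | acaa

ba->c; cc->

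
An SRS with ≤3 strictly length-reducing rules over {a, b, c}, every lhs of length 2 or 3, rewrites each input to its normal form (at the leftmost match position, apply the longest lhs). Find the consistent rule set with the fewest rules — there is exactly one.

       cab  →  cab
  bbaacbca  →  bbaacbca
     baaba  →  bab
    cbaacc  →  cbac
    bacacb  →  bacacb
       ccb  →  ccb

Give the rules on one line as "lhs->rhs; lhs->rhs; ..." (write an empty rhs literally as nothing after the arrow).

  | cab
  | bbaacbca
  | baaba => bab
  | cbaacc => cbac

aba->b; acc->c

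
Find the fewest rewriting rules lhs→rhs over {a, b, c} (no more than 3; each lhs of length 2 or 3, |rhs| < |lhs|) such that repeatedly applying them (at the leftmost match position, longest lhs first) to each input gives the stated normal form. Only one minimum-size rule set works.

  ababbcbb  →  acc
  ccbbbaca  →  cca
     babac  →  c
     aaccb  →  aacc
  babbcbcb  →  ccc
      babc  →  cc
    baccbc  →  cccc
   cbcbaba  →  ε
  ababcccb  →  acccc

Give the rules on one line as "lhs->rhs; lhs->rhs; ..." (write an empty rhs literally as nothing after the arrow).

  | ababbcbb => acbbcbb => acbcbb => accbb => accb => acc
  | ccbbbaca => ccbbaca => ccbaca => cca
  | babac => cbac => c
  | aaccb => aacc

ba->c; cb->c; cba->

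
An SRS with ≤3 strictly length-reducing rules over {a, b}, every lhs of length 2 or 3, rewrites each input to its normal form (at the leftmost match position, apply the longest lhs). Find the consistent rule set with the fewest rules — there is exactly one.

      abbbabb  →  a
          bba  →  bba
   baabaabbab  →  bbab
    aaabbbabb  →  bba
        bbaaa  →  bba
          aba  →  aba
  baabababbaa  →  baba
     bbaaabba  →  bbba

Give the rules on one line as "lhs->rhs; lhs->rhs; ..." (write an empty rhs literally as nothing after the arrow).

  | abbbabb => aababb => abb => aa => a
  | bba
  | baabaabbab => baabbab => bbab
  | aaabbbabb => aabbbabb => bbabb => bbaa => bba

aa->a; aab->; abb->aa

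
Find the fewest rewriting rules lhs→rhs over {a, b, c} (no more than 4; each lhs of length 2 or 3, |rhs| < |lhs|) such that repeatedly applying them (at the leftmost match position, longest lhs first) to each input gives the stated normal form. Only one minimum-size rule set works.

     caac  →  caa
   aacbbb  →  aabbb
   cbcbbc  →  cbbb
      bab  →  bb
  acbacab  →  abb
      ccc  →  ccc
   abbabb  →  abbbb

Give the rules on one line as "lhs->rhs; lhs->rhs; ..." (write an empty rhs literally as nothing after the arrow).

  | caac => caa
  | aacbbb => aabbb
  | cbcbbc => cbbbc => cbbb
  | bab => bb

ac->a; ba->b; bc->b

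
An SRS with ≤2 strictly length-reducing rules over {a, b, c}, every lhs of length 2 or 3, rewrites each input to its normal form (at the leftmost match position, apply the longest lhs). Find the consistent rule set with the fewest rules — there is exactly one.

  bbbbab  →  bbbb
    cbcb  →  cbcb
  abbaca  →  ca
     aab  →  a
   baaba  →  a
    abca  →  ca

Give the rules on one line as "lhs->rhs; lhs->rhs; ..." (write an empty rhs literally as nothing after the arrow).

ab->; ba->

  | bbbbab => bbbb
  | cbcb
  | abbaca => baca => ca
  | aab => a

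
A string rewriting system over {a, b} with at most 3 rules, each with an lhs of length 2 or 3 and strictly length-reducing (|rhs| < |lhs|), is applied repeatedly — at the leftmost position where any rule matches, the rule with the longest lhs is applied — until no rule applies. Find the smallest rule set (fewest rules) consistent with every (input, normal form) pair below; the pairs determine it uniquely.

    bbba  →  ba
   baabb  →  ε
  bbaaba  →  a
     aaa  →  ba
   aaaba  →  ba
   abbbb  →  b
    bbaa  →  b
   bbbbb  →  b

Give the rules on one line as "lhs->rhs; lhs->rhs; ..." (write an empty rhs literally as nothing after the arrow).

  | bbba => ba
  | baabb => bbbb => bb => ε
  | bbaaba => aaba => bba => a
  | aaa => ba

aa->b; ab->; bb->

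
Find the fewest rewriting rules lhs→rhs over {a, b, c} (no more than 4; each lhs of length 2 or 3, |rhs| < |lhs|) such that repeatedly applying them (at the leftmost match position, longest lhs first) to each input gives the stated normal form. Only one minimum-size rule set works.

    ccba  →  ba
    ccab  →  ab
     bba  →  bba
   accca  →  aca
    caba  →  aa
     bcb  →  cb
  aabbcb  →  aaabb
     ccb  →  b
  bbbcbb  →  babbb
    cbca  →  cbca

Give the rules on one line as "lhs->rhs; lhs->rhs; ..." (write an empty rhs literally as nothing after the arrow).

bbc->ab; bcb->cb; cab->a; cc->

  | ccba => ba
  | ccab => ab
  | bba
  | accca => aca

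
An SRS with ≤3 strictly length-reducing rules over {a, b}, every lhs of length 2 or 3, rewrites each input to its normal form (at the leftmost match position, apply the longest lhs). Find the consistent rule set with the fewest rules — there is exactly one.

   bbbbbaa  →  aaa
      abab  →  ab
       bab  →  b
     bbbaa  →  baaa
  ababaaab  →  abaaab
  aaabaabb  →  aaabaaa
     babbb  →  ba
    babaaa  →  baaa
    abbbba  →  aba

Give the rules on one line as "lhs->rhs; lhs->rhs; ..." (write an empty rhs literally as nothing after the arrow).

  | bbbbbaa => babbaa => bbaa => aaa
  | abab => ab
  | bab => b
  | bbbaa => baaa

bab->b; bb->a; bbb->ba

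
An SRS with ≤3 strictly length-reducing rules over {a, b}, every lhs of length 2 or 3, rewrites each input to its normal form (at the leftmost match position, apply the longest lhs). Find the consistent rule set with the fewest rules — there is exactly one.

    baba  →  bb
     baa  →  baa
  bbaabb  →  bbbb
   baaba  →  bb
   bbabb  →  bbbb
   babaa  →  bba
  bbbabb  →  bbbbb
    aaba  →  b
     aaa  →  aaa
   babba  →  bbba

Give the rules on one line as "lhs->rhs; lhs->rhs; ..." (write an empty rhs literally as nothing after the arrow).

ab->b; aba->b

  | baba => bb
  | baa
  | bbaabb => bbabb => bbbb
  | baaba => bab => bb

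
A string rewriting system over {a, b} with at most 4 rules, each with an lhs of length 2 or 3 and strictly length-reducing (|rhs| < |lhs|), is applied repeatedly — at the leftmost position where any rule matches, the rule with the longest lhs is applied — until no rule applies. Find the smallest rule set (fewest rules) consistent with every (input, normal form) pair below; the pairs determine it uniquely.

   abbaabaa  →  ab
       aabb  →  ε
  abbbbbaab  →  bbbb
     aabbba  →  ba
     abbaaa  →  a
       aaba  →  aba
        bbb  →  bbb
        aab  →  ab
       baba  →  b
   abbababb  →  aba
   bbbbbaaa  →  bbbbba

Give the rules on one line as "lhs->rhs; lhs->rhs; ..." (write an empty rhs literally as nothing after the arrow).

  | abbaabaa => aabaa => abaa => ab
  | aabb => abb => ε
  | abbbbbaab => bbbaab => bbbb
  | aabbba => abbba => ba

aa->a; abb->; baa->b; bab->ba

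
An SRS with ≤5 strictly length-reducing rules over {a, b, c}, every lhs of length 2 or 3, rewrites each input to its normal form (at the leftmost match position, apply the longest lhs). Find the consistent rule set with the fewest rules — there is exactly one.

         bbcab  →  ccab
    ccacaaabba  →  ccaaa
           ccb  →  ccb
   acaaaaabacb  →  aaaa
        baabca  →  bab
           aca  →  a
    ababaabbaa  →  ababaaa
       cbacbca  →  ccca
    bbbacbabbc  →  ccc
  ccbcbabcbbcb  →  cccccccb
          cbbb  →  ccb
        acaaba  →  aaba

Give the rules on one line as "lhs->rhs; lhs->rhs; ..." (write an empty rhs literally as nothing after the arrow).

  | bbcab => ccab
  | ccacaaabba => ccaaabba => ccaaaca => ccaaa
  | ccb
  | acaaaaabacb => aaaaabacb => aaaaabb => aaaaac => aaaa

ac->; bb->c; bca->cb; bcb->bc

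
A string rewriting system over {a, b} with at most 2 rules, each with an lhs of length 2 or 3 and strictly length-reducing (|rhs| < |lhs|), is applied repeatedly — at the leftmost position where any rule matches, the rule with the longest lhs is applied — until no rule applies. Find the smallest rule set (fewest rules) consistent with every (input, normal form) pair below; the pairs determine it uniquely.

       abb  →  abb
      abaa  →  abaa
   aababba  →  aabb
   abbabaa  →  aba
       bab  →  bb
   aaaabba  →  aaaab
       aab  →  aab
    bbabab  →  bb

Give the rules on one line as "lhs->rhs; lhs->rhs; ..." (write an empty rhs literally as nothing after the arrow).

bab->bb; bba->b

  | abb
  | abaa
  | aababba => aabbba => aabb
  | abbabaa => abbaa => aba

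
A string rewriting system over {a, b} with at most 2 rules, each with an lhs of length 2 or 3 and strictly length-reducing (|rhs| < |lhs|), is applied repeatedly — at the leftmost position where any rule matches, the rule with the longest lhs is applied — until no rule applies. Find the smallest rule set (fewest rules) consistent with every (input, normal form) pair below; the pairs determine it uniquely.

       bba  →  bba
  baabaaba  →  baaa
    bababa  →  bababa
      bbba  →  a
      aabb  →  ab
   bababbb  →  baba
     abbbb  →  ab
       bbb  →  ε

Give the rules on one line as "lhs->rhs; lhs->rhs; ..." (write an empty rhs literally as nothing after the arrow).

aab->a; bbb->

  | bba
  | baabaaba => baaaba => baaa
  | bababa
  | bbba => a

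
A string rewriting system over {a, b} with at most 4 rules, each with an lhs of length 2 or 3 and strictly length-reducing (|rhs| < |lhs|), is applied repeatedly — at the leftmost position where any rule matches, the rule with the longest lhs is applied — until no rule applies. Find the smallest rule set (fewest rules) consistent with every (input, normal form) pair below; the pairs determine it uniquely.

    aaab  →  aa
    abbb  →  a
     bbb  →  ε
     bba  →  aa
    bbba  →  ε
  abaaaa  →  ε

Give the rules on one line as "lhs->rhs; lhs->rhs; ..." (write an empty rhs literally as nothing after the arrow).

  | aaab => aa
  | abbb => bb => a
  | bbb => ab => ε
  | bba => aa

ab->; aba->ab; bb->a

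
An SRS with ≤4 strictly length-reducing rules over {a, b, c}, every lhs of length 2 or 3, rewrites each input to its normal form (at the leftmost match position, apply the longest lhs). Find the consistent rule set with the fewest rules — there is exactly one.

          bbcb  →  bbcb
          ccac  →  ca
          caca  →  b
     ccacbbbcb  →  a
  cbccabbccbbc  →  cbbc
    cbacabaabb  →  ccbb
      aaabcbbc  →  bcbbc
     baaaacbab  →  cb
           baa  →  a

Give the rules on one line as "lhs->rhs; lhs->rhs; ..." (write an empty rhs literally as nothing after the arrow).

aa->b; ab->a; ba->; cac->a

  | bbcb
  | ccac => ca
  | caca => aa => b
  | ccacbbbcb => cabbbcb => cabbcb => cabcb => cacb => ab => a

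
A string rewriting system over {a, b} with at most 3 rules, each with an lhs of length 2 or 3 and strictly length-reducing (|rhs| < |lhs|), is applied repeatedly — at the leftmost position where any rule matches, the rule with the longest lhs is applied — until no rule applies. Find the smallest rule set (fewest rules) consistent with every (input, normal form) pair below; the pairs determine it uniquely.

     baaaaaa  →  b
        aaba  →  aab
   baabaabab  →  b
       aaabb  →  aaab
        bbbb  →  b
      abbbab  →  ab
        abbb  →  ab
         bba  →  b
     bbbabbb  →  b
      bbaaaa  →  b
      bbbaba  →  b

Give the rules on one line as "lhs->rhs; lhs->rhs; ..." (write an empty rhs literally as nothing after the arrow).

ba->b; bb->b

  | baaaaaa => baaaaa => baaaa => baaa => baa => ba => b
  | aaba => aab
  | baabaabab => babaabab => bbaabab => baabab => babab => bbab => bab => bb => b
  | aaabb => aaab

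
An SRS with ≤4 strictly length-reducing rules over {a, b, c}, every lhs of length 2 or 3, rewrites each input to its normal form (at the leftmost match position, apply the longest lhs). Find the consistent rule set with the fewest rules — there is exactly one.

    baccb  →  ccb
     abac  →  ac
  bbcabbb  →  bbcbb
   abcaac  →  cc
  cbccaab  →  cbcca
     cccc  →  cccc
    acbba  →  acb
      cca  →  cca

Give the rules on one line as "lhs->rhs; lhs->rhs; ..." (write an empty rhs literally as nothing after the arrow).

aac->c; ab->; ba->

  | baccb => ccb
  | abac => ac
  | bbcabbb => bbcbb
  | abcaac => caac => cc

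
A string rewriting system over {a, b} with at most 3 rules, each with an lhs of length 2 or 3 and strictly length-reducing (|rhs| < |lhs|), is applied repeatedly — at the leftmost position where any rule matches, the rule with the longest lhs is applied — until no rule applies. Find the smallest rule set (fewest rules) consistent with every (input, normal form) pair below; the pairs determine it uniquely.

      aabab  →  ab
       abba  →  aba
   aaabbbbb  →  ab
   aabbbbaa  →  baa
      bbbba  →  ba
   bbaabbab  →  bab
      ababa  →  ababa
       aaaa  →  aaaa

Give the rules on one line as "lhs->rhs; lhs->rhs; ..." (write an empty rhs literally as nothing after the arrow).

  | aabab => ab
  | abba => aba
  | aaabbbbb => abbbb => abbb => abb => ab
  | aabbbbaa => bbbaa => bbaa => baa

aab->; bb->b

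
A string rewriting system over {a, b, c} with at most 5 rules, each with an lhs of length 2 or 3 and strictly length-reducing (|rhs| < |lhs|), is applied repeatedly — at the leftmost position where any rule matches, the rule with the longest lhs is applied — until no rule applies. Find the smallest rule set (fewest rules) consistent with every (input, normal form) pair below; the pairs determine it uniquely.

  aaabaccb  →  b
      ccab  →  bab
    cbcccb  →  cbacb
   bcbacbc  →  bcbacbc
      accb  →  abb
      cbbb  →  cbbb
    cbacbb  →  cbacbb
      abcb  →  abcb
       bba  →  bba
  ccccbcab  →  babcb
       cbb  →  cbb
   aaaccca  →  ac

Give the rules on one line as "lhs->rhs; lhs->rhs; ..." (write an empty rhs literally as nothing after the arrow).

  | aaabaccb => aaccb => aabb => b
  | ccab => bab
  | cbcccb => cbacb
  | bcbacbc

aab->; bcc->ba; ca->c; cc->b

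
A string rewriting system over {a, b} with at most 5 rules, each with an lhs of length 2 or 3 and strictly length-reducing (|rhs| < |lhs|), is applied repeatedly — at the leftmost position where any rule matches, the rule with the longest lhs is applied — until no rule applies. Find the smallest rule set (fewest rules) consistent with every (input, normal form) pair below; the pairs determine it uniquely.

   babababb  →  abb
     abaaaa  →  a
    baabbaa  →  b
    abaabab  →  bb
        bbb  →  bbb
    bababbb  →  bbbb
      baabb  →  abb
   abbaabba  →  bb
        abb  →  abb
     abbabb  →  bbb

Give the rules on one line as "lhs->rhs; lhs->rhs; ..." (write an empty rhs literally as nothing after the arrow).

  | babababb => abababb => bbabb => babb => abb
  | abaaaa => baaa => aa => a
  | baabbaa => abbaa => aba => b
  | abaabab => babab => abab => bb

aa->a; aba->b; ba->; bab->ab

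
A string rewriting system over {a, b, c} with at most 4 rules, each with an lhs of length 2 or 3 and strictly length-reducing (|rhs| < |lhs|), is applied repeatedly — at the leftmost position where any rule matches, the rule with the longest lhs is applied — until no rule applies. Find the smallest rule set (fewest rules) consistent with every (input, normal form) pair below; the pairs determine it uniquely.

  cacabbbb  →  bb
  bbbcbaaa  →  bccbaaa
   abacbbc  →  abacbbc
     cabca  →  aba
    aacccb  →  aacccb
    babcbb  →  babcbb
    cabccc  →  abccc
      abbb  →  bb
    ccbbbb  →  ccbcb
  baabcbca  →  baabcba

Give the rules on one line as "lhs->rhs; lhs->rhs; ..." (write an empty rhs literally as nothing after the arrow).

abb->b; bbb->bc; ca->a

  | cacabbbb => acabbbb => aabbbb => abbb => bb
  | bbbcbaaa => bccbaaa
  | abacbbc
  | cabca => abca => aba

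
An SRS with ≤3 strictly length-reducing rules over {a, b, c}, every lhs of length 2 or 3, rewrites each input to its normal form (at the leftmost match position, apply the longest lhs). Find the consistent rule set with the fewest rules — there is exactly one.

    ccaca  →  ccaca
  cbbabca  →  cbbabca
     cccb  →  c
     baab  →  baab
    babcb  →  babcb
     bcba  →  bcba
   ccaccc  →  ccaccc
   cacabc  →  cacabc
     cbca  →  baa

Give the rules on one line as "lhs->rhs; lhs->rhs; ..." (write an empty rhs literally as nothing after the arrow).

  | ccaca
  | cbbabca
  | cccb => c
  | baab

cbc->ba; ccb->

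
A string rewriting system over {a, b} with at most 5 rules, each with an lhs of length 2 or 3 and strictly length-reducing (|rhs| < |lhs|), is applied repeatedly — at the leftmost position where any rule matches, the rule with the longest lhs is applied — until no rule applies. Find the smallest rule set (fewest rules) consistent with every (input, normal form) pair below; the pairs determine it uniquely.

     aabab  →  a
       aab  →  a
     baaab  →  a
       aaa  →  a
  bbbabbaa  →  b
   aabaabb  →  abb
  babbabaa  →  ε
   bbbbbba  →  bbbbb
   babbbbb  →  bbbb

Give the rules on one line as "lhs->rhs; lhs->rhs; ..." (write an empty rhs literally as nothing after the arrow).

aa->; aab->a; ba->; bab->

  | aabab => aab => a
  | aab => a
  | baaab => aab => a
  | aaa => a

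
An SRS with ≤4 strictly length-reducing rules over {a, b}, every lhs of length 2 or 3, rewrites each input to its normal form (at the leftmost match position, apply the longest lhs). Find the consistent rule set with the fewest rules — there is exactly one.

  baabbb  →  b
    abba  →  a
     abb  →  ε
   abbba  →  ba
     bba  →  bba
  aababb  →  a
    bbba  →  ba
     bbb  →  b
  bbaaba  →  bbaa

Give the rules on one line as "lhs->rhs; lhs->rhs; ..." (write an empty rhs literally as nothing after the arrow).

ab->; abb->; bbb->b

  | baabbb => bab => b
  | abba => a
  | abb => ε
  | abbba => ba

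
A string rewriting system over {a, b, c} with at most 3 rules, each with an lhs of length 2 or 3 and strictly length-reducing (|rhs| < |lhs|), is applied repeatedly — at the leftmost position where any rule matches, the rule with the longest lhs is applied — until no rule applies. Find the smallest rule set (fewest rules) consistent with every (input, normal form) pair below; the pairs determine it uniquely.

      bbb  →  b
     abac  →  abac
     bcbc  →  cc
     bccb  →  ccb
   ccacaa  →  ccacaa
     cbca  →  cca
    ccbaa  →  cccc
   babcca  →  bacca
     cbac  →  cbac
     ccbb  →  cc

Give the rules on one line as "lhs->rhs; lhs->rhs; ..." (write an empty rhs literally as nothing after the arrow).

baa->cc; bb->; bc->c

  | bbb => b
  | abac
  | bcbc => cbc => cc
  | bccb => ccb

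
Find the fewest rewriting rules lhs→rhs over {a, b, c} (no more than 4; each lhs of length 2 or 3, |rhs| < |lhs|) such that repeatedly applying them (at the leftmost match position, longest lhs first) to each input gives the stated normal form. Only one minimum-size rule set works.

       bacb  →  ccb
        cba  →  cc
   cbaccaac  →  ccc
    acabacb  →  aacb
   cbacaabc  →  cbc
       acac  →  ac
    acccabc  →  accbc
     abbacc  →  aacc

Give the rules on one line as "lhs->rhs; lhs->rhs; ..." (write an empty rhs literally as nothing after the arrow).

  | bacb => ccb
  | cba => cc
  | cbaccaac => ccccaac => cccac => ccc
  | acabacb => abacb => aacb

ab->a; ba->c; ca->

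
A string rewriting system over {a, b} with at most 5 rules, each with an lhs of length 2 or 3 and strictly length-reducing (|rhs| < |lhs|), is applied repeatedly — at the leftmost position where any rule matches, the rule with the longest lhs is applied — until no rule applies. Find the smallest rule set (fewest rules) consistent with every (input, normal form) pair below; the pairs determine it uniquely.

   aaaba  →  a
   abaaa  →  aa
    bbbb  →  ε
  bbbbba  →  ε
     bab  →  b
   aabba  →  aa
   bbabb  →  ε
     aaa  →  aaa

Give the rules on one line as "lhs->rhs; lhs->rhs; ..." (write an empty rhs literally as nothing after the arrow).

aba->bb; abb->; ba->; bb->

  | aaaba => aabb => a
  | abaaa => bbaa => aa
  | bbbb => bb => ε
  | bbbbba => bbba => ba => ε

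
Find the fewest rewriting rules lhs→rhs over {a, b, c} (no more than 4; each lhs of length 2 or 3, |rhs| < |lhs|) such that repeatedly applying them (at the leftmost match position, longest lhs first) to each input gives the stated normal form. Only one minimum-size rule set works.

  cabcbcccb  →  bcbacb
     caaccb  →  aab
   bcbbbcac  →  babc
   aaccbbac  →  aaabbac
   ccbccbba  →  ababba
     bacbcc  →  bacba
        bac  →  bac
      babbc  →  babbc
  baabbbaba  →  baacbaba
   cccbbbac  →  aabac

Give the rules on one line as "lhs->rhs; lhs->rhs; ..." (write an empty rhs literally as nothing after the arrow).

  | cabcbcccb => bcbcccb => bcbacb
  | caaccb => accb => aab
  | bcbbbcac => bccbcac => babcac => babc
  | aaccbbac => aaabbac

bbb->cb; ca->; cc->a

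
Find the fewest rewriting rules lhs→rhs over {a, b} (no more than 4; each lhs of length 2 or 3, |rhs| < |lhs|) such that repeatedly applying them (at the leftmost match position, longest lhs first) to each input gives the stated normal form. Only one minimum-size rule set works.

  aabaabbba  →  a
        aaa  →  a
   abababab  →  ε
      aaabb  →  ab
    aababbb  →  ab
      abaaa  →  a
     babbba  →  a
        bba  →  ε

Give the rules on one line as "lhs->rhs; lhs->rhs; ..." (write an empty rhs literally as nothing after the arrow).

  | aabaabbba => baabbba => abbba => abba => aba => a
  | aaa => a
  | abababab => aaabab => abab => aa => ε
  | aaabb => abb => ab

aa->; ba->; bab->a; bb->b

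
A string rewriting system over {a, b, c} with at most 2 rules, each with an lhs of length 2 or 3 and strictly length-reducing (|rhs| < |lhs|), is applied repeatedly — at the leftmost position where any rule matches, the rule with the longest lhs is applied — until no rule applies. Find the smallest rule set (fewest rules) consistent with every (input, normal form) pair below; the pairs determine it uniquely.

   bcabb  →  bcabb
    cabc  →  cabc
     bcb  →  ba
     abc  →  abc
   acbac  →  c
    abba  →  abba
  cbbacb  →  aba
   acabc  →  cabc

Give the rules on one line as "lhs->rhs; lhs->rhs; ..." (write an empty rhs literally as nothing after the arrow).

  | bcabb
  | cabc
  | bcb => ba
  | abc

ac->c; cb->a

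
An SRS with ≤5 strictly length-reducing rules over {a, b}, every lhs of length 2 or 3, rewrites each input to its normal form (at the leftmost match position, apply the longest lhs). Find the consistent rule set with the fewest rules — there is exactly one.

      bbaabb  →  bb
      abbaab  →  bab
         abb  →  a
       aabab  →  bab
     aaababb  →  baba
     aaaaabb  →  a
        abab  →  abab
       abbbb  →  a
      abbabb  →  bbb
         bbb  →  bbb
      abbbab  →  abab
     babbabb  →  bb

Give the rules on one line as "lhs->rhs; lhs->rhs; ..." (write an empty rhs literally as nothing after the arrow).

  | bbaabb => baabb => bb
  | abbaab => aaab => bab
  | abb => a
  | aabab => bbab => bab

aa->b; abb->a; baa->; bba->ba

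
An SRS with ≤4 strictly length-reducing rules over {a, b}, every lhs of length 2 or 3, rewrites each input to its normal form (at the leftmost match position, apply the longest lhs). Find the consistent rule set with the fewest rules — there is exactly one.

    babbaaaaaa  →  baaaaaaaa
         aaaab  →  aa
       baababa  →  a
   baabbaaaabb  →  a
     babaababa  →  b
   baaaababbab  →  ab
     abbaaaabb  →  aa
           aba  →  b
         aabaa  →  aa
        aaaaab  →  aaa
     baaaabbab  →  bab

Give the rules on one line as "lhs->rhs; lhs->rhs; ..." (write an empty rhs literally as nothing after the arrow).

  | babbaaaaaa => baaaaaaaa
  | aaaab => aa
  | baababa => baba => bb => a
  | baabbaaaabb => bbaaaabb => aaaaabb => aaab => a

aab->; aba->b; bb->a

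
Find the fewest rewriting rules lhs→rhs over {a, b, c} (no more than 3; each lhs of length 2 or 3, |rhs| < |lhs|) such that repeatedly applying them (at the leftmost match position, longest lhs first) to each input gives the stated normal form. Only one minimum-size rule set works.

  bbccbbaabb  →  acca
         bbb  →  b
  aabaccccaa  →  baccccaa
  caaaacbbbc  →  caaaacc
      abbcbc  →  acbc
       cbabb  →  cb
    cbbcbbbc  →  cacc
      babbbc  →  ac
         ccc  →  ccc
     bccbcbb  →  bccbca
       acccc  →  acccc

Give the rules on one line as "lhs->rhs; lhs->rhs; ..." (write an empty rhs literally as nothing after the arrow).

ab->b; abc->c; bb->a

  | bbccbbaabb => accbbaabb => accaaabb => accaabb => accabb => accbb => acca
  | bbb => ab => b
  | aabaccccaa => abaccccaa => baccccaa
  | caaaacbbbc => caaaacabc => caaaacc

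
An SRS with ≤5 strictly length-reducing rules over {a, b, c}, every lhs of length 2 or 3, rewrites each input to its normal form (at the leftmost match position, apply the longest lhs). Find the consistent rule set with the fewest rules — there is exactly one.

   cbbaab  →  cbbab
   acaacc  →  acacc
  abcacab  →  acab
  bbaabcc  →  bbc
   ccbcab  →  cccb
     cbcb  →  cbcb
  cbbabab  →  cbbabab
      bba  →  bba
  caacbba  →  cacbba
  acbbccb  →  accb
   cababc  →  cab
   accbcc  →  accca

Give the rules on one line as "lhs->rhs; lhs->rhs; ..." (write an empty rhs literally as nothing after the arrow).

  | cbbaab => cbbab
  | acaacc => acacc
  | abcacab => acab
  | bbaabcc => bbabcc => bbc

aa->a; abc->; bca->c; bcc->ca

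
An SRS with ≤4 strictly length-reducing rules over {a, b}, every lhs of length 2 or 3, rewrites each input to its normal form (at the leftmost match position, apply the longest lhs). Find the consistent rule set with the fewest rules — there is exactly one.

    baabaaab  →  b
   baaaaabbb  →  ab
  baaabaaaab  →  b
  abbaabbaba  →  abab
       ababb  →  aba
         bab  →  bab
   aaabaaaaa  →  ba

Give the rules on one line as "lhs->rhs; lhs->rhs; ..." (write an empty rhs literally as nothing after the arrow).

aa->a; aab->ba; bb->a; bba->b

  | baabaaab => bbaaaab => baaab => baab => bba => b
  | baaaaabbb => baaaabbb => baaabbb => baabbb => bbabb => bbb => ab
  | baaabaaaab => baabaaaab => bbaaaaab => baaaab => baaab => baab => bba => b
  | abbaabbaba => ababbaba => ababba => abab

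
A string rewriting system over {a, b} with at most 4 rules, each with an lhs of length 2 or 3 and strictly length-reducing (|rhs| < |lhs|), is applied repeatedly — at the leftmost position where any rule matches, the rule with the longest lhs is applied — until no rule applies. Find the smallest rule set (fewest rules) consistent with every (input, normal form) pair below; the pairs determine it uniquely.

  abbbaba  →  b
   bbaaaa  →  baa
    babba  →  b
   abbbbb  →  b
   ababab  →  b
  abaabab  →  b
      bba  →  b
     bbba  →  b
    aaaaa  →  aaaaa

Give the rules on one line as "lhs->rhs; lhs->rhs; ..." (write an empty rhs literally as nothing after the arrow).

  | abbbaba => bbbaba => bbaba => abba => bba => ab => b
  | bbaaaa => abaaa => baa
  | babba => bbba => bba => ab => b
  | abbbbb => bbbbb => bbbb => bbb => bb => b

ab->b; aba->b; bb->b; bba->ab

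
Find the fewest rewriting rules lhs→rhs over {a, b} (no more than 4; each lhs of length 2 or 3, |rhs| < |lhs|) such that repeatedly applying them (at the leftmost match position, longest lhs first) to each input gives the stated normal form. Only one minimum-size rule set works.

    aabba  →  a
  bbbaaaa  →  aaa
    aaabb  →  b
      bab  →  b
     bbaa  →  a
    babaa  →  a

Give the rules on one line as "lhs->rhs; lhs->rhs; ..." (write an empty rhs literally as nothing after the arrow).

  | aabba => abba => bba => ba => a
  | bbbaaaa => bbaaaa => baaaa => aaa
  | aaabb => aabb => abb => bb => b
  | bab => ab => b

ab->b; ba->a; baa->a; bb->b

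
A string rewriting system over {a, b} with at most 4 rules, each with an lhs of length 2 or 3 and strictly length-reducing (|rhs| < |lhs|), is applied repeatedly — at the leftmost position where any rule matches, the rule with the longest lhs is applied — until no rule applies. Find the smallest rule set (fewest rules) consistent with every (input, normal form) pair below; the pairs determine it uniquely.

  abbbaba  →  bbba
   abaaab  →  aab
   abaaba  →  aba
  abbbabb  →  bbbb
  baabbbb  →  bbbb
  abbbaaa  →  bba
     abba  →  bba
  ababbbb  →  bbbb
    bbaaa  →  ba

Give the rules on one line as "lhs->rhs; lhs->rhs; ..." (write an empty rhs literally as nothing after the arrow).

  | abbbaba => bbbaba => bbba
  | abaaab => aab
  | abaaba => aba
  | abbbabb => bbbabb => bbbb

abb->bb; baa->; bab->b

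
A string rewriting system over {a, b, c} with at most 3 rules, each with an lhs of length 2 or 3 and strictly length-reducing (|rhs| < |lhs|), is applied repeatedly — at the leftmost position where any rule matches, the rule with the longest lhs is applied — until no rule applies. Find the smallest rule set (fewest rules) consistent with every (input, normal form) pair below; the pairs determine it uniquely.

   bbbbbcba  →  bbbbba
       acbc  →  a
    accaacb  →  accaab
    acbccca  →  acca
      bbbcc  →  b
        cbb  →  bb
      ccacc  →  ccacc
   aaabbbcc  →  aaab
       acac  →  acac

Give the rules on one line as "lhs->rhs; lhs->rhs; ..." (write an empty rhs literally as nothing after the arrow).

  | bbbbbcba => bbbbba
  | acbc => abc => a
  | accaacb => accaab
  | acbccca => abccca => acca

bc->; cb->b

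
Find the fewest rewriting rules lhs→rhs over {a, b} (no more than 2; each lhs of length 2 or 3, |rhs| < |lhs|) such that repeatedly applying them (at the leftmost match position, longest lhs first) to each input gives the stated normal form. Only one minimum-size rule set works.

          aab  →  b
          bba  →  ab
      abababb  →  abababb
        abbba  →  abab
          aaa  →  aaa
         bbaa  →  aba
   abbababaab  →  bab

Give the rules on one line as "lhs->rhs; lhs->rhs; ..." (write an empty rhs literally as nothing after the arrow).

  | aab => b
  | bba => ab
  | abababb
  | abbba => abab

aab->b; bba->ab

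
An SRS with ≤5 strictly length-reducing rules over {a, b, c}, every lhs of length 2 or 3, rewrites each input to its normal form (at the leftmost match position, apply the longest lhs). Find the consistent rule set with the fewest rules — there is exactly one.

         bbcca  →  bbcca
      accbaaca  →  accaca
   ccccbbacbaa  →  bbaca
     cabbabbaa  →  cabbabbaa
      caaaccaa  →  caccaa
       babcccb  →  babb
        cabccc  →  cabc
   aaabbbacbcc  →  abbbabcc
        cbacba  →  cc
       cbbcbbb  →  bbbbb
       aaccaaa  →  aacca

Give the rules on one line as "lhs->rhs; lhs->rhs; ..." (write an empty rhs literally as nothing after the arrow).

aaa->a; cb->b; cba->c; ccc->c

  | bbcca
  | accbaaca => accaca
  | ccccbbacbaa => ccbbacbaa => cbbacbaa => bbacbaa => bbaca
  | cabbabbaa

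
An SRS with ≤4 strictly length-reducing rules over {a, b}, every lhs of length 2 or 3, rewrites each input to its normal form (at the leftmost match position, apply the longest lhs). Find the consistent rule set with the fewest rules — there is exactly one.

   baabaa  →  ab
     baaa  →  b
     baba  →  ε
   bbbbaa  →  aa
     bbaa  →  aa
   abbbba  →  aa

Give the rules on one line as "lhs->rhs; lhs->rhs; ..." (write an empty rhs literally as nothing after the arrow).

  | baabaa => abbaa => aaa => ab
  | baaa => aba => b
  | baba => bb => ε
  | bbbbaa => bbaa => aa

aaa->ab; aba->b; baa->ab; bb->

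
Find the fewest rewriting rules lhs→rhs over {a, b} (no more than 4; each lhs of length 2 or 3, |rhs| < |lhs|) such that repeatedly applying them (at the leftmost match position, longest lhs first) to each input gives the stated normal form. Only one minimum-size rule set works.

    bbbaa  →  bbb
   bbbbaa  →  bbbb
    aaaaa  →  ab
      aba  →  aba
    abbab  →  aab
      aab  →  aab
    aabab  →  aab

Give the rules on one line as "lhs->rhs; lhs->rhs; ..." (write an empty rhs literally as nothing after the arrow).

aaa->ab; abb->a; baa->b; bab->b

  | bbbaa => bbb
  | bbbbaa => bbbb
  | aaaaa => abaa => ab
  | aba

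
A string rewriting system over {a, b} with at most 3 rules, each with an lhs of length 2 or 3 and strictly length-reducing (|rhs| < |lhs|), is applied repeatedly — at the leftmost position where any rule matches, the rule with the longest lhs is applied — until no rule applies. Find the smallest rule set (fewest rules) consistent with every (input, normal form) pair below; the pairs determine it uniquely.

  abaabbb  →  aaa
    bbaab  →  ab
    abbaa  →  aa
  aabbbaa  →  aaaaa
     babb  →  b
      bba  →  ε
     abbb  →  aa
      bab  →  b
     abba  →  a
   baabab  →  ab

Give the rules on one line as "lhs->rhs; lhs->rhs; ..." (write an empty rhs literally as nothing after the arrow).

  | abaabbb => aabbb => aaa
  | bbaab => baab => ab
  | abbaa => abaa => aa
  | aabbbaa => aaaaa

ba->; bb->b; bbb->a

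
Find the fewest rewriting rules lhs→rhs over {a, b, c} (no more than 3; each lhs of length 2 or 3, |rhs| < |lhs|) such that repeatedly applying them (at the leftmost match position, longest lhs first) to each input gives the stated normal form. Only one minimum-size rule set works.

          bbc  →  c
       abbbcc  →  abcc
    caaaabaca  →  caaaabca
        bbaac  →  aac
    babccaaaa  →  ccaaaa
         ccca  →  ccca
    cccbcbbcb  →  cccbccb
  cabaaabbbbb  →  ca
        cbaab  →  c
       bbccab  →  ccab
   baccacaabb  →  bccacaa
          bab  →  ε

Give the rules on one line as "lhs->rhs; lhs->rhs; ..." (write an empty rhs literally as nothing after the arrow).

  | bbc => c
  | abbbcc => abcc
  | caaaabaca => caaaabca
  | bbaac => aac

ba->b; bb->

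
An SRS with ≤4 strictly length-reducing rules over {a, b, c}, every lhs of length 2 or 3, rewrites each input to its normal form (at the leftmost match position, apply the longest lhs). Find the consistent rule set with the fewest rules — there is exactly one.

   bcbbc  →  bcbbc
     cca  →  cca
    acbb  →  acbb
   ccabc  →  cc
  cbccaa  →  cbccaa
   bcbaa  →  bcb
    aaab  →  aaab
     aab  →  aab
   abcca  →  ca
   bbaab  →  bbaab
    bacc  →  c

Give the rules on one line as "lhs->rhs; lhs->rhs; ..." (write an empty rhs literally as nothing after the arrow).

  | bcbbc
  | cca
  | acbb
  | ccabc => cc

abc->; bac->; cba->cb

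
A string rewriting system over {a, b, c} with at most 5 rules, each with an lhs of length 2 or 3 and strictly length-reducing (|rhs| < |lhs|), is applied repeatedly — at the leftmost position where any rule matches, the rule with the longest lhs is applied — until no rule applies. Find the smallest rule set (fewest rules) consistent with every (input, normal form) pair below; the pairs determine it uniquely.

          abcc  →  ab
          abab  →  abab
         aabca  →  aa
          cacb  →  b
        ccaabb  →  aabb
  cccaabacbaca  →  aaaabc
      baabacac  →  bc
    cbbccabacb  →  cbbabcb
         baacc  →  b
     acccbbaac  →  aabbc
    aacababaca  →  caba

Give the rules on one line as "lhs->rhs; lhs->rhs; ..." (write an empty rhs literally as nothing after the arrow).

  | abcc => ab
  | abab
  | aabca => aa
  | cacb => ccb => b

ac->c; bca->; cc->; ccc->aa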